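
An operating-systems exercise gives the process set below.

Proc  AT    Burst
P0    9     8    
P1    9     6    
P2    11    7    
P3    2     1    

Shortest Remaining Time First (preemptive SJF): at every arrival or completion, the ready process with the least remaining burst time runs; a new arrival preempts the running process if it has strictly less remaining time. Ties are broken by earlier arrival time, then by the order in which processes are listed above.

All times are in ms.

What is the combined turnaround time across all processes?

39

Schedule: | idle 0-2 | P3 2-3 | idle 3-9 | P1 9-15 | P2 15-22 | P0 22-30 |
Completion: P0=30  P1=15  P2=22  P3=3
Turnaround (C−A): P0=21  P1=6  P2=11  P3=1
Turnaround = completion − arrival: P0=21, P1=6, P2=11, P3=1
Total turnaround = 21 + 6 + 11 + 1 = 39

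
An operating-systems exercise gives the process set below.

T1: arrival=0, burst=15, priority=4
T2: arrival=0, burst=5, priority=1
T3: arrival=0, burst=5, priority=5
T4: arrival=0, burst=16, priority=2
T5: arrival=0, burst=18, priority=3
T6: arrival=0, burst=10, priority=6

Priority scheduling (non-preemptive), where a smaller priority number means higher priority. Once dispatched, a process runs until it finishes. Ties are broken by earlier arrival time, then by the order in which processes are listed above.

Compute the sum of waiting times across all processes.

178

Gantt: | T2 0-5 | T4 5-21 | T5 21-39 | T1 39-54 | T3 54-59 | T6 59-69 |
Completion: T1=54  T2=5  T3=59  T4=21  T5=39  T6=69
Turnaround (C−A): T1=54  T2=5  T3=59  T4=21  T5=39  T6=69
Waiting = turnaround − burst: T1=39, T2=0, T3=54, T4=5, T5=21, T6=59
Total waiting = 39 + 0 + 54 + 5 + 21 + 59 = 178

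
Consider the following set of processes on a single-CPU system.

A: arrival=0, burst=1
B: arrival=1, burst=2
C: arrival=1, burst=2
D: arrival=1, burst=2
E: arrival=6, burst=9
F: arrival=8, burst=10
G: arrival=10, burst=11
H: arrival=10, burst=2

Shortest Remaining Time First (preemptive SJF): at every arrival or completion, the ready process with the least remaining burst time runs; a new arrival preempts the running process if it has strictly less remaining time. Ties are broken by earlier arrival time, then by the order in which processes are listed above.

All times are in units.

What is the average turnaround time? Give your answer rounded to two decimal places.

9.50

Gantt: | A 0-1 | B 1-3 | C 3-5 | D 5-7 | E 7-10 | H 10-12 | E 12-18 | F 18-28 | G 28-39 |
Completion: A=1  B=3  C=5  D=7  E=18  F=28  G=39  H=12
Turnaround (C−A): A=1  B=2  C=4  D=6  E=12  F=20  G=29  H=2
Turnaround times: A=1, B=2, C=4, D=6, E=12, F=20, G=29, H=2
Average turnaround = (1+2+4+6+12+20+29+2) / 8 = 76/8 = 9.50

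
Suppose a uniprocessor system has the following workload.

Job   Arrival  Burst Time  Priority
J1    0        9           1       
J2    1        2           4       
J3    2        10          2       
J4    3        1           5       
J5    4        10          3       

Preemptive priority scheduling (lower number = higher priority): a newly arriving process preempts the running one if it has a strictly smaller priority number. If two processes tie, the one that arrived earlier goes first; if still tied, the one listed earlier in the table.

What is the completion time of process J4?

32

Gantt: | J1 0-9 | J3 9-19 | J5 19-29 | J2 29-31 | J4 31-32 |
Completion: J1=9  J2=31  J3=19  J4=32  J5=29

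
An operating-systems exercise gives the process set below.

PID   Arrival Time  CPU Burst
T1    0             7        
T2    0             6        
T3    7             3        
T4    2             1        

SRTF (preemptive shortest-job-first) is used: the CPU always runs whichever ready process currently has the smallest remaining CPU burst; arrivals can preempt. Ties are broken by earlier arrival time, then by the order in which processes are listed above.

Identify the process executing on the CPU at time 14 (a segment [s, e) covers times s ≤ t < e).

T1

Gantt: | T2 0-2 | T4 2-3 | T2 3-7 | T3 7-10 | T1 10-17 |
Completion: T1=17  T2=7  T3=10  T4=3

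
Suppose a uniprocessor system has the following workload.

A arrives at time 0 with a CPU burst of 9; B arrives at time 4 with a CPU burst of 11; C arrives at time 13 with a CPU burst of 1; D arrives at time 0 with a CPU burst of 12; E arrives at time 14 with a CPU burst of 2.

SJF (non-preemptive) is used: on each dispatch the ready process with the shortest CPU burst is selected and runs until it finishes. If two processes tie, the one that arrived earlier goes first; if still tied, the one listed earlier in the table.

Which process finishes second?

B

Gantt: | A 0-9 | B 9-20 | C 20-21 | E 21-23 | D 23-35 |
Completion: A=9  B=20  C=21  D=35  E=23
Finish order: A → B → C → E → D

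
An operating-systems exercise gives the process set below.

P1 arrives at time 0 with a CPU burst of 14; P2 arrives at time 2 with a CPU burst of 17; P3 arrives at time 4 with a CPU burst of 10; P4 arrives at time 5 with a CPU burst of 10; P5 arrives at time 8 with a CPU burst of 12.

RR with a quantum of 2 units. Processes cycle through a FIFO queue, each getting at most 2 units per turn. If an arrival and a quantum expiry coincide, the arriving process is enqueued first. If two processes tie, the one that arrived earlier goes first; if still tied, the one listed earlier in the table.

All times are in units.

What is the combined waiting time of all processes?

Gantt: | P1 0-2 | P2 2-4 | P1 4-6 | P3 6-8 | P2 8-10 | P4 10-12 | P1 12-14 | P5 14-16 | P3 16-18 | P2 18-20 | P4 20-22 | P1 22-24 | P5 24-26 | P3 26-28 | P2 28-30 | P4 30-32 | P1 32-34 | P5 34-36 | P3 36-38 | P2 38-40 | P4 40-42 | P1 42-44 | P5 44-46 | P3 46-48 | P2 48-50 | P4 50-52 | P1 52-54 | P5 54-56 | P2 56-58 | P5 58-60 | P2 60-63 |
Completion: P1=54  P2=63  P3=48  P4=52  P5=60
Waiting = turnaround − burst: P1=40, P2=44, P3=34, P4=37, P5=40
Total waiting = 40 + 44 + 34 + 37 + 40 = 195

195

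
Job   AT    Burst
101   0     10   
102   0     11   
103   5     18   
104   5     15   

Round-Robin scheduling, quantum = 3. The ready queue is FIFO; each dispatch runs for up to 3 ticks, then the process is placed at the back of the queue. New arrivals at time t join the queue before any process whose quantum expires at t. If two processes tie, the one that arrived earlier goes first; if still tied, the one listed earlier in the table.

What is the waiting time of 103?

Timeline: | 101 0-3 | 102 3-6 | 101 6-9 | 103 9-12 | 104 12-15 | 102 15-18 | 101 18-21 | 103 21-24 | 104 24-27 | 102 27-30 | 101 30-31 | 103 31-34 | 104 34-37 | 102 37-39 | 103 39-42 | 104 42-45 | 103 45-48 | 104 48-51 | 103 51-54 |
Completion: 101=31  102=39  103=54  104=51
Turnaround (C−A): 101=31  102=39  103=49  104=46
Waiting(103) = turnaround − burst = 49 − 18 = 31

31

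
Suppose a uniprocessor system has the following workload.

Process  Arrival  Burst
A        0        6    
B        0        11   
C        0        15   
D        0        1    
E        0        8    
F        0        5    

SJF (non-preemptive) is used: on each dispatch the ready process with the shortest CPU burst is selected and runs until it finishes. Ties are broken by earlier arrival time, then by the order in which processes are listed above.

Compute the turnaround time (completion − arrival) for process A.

12

Schedule: | D 0-1 | F 1-6 | A 6-12 | E 12-20 | B 20-31 | C 31-46 |
Completion: A=12  B=31  C=46  D=1  E=20  F=6
Turnaround(A) = completion − arrival = 12 − 0 = 12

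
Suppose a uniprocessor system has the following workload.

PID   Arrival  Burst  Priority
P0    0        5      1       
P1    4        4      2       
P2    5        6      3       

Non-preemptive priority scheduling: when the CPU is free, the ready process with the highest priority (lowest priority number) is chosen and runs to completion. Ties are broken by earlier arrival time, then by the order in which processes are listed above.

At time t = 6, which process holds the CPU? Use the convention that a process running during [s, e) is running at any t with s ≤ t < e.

P1

Gantt: | P0 0-5 | P1 5-9 | P2 9-15 |
Completion: P0=5  P1=9  P2=15
Turnaround (C−A): P0=5  P1=5  P2=10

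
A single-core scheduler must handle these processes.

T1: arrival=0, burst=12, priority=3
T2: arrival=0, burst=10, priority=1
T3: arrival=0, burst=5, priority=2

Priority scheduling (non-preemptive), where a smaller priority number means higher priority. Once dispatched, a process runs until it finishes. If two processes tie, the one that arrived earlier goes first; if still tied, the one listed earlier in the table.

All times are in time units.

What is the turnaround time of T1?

27

Schedule: | T2 0-10 | T3 10-15 | T1 15-27 |
Completion: T1=27  T2=10  T3=15
Turnaround (C−A): T1=27  T2=10  T3=15
Turnaround(T1) = completion − arrival = 27 − 0 = 27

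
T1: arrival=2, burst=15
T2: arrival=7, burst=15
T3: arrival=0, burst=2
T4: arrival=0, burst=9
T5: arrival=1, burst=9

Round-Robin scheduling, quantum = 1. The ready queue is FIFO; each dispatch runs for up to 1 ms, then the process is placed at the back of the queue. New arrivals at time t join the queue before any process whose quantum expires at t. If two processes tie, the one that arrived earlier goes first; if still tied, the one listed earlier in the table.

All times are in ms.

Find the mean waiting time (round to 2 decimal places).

Gantt: | T3 0-1 | T4 1-2 | T5 2-3 | T3 3-4 | T1 4-5 | T4 5-6 | T5 6-7 | T1 7-8 | T4 8-9 | T2 9-10 | T5 10-11 | T1 11-12 | T4 12-13 | T2 13-14 | T5 14-15 | T1 15-16 | T4 16-17 | T2 17-18 | T5 18-19 | T1 19-20 | T4 20-21 | T2 21-22 | T5 22-23 | T1 23-24 | T4 24-25 | T2 25-26 | T5 26-27 | T1 27-28 | T4 28-29 | T2 29-30 | T5 30-31 | T1 31-32 | T4 32-33 | T2 33-34 | T5 34-35 | T1 35-36 | T2 36-37 | T1 37-38 | T2 38-39 | T1 39-40 | T2 40-41 | T1 41-42 | T2 42-43 | T1 43-44 | T2 44-45 | T1 45-46 | T2 46-47 | T1 47-48 | T2 48-50 |
Completion: T1=48  T2=50  T3=4  T4=33  T5=35
Turnaround (C−A): T1=46  T2=43  T3=4  T4=33  T5=34
Waiting times: T1=31, T2=28, T3=2, T4=24, T5=25
Average waiting = (31+28+2+24+25) / 5 = 110/5 = 22.00

22.00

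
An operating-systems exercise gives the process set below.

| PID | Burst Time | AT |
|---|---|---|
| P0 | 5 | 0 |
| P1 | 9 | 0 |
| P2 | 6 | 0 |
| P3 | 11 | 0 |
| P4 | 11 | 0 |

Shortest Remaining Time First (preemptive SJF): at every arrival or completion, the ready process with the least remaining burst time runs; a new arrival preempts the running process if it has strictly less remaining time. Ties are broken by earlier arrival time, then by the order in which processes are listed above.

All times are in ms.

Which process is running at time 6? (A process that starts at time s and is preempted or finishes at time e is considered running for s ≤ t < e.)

P2

Schedule: | P0 0-5 | P2 5-11 | P1 11-20 | P3 20-31 | P4 31-42 |
Completion: P0=5  P1=20  P2=11  P3=31  P4=42
Turnaround (C−A): P0=5  P1=20  P2=11  P3=31  P4=42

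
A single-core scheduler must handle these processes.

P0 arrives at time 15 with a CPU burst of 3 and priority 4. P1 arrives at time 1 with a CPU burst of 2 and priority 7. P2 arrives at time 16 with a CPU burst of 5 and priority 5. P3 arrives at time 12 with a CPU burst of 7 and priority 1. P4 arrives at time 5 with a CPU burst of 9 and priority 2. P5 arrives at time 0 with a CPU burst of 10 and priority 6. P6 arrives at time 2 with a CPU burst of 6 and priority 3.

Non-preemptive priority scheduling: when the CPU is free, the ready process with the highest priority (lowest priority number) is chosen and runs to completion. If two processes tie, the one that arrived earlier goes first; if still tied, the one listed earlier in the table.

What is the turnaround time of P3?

14

Schedule: | P5 0-10 | P4 10-19 | P3 19-26 | P6 26-32 | P0 32-35 | P2 35-40 | P1 40-42 |
Completion: P0=35  P1=42  P2=40  P3=26  P4=19  P5=10  P6=32
Turnaround(P3) = completion − arrival = 26 − 12 = 14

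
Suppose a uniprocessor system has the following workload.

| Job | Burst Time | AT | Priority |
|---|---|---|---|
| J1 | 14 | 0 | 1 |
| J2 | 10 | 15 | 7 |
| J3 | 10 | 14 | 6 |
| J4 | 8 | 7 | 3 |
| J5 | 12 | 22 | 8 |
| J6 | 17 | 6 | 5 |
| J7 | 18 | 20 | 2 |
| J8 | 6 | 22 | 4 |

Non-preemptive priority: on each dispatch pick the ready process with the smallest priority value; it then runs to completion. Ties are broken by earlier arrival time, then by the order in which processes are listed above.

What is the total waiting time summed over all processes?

235

Timeline: | J1 0-14 | J4 14-22 | J7 22-40 | J8 40-46 | J6 46-63 | J3 63-73 | J2 73-83 | J5 83-95 |
Completion: J1=14  J2=83  J3=73  J4=22  J5=95  J6=63  J7=40  J8=46
Turnaround (C−A): J1=14  J2=68  J3=59  J4=15  J5=73  J6=57  J7=20  J8=24
Waiting = turnaround − burst: J1=0, J2=58, J3=49, J4=7, J5=61, J6=40, J7=2, J8=18
Total waiting = 0 + 58 + 49 + 7 + 61 + 40 + 2 + 18 = 235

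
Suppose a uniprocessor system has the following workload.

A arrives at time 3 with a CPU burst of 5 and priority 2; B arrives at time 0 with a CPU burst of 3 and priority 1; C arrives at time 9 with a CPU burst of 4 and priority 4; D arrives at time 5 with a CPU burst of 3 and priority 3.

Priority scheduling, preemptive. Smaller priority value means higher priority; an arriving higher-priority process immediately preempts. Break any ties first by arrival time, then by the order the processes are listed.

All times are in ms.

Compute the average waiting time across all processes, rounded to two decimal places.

Timeline: | B 0-3 | A 3-8 | D 8-11 | C 11-15 |
Completion: A=8  B=3  C=15  D=11
Turnaround (C−A): A=5  B=3  C=6  D=6
Waiting times: A=0, B=0, C=2, D=3
Average waiting = (0+0+2+3) / 4 = 5/4 = 1.25

1.25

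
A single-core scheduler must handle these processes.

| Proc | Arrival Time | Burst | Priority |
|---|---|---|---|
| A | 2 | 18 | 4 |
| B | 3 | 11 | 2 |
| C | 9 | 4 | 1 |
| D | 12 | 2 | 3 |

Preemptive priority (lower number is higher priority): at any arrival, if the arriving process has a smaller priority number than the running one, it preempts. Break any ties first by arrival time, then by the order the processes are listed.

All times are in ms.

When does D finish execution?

20

Gantt: | idle 0-2 | A 2-3 | B 3-9 | C 9-13 | B 13-18 | D 18-20 | A 20-37 |
Completion: A=37  B=18  C=13  D=20
Turnaround (C−A): A=35  B=15  C=4  D=8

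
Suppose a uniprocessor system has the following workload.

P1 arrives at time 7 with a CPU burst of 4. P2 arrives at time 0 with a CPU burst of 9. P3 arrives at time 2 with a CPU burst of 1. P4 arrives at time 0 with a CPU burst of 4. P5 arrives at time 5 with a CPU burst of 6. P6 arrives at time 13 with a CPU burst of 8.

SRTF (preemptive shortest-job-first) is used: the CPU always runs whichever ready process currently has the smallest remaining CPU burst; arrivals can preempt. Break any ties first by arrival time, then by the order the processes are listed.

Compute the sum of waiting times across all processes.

Gantt: | P4 0-2 | P3 2-3 | P4 3-5 | P5 5-11 | P1 11-15 | P6 15-23 | P2 23-32 |
Completion: P1=15  P2=32  P3=3  P4=5  P5=11  P6=23
Turnaround (C−A): P1=8  P2=32  P3=1  P4=5  P5=6  P6=10
Waiting = turnaround − burst: P1=4, P2=23, P3=0, P4=1, P5=0, P6=2
Total waiting = 4 + 23 + 0 + 1 + 0 + 2 = 30

30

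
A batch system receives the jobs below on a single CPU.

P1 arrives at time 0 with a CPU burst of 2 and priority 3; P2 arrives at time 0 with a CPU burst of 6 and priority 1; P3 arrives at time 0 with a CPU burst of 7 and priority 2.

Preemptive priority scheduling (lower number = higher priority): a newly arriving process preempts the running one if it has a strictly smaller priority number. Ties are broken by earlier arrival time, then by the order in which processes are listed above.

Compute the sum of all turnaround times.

34

Gantt: | P2 0-6 | P3 6-13 | P1 13-15 |
Completion: P1=15  P2=6  P3=13
Turnaround (C−A): P1=15  P2=6  P3=13
Turnaround = completion − arrival: P1=15, P2=6, P3=13
Total turnaround = 15 + 6 + 13 = 34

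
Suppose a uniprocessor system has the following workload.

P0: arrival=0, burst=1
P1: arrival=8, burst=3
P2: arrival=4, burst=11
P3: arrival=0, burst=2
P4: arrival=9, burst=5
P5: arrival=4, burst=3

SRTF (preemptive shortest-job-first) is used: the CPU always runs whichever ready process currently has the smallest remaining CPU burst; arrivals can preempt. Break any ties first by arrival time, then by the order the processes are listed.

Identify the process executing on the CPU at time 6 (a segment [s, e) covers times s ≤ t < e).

P5

Schedule: | P0 0-1 | P3 1-3 | idle 3-4 | P5 4-7 | P2 7-8 | P1 8-11 | P4 11-16 | P2 16-26 |
Completion: P0=1  P1=11  P2=26  P3=3  P4=16  P5=7
Turnaround (C−A): P0=1  P1=3  P2=22  P3=3  P4=7  P5=3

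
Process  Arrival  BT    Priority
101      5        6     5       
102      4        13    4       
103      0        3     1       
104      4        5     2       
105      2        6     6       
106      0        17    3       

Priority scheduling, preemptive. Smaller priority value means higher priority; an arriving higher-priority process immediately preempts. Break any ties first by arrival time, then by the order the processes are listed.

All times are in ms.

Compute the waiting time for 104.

Schedule: | 103 0-3 | 106 3-4 | 104 4-9 | 106 9-25 | 102 25-38 | 101 38-44 | 105 44-50 |
Completion: 101=44  102=38  103=3  104=9  105=50  106=25
Turnaround (C−A): 101=39  102=34  103=3  104=5  105=48  106=25
Waiting(104) = turnaround − burst = 5 − 5 = 0

0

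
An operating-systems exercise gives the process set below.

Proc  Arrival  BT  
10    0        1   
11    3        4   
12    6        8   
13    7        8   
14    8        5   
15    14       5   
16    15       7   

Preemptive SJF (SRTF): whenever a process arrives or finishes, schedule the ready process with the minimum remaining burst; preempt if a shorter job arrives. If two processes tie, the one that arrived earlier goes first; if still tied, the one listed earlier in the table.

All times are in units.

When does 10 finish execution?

Timeline: | 10 0-1 | idle 1-3 | 11 3-7 | 12 7-8 | 14 8-13 | 12 13-14 | 15 14-19 | 12 19-25 | 16 25-32 | 13 32-40 |
Completion: 10=1  11=7  12=25  13=40  14=13  15=19  16=32
Turnaround (C−A): 10=1  11=4  12=19  13=33  14=5  15=5  16=17

1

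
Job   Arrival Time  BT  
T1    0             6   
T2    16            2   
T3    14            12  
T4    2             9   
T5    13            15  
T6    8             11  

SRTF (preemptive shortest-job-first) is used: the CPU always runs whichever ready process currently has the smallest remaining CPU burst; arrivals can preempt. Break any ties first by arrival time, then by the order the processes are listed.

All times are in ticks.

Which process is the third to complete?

T2

Gantt: | T1 0-6 | T4 6-15 | T6 15-16 | T2 16-18 | T6 18-28 | T3 28-40 | T5 40-55 |
Completion: T1=6  T2=18  T3=40  T4=15  T5=55  T6=28
Turnaround (C−A): T1=6  T2=2  T3=26  T4=13  T5=42  T6=20
Finish order: T1 → T4 → T2 → T6 → T3 → T5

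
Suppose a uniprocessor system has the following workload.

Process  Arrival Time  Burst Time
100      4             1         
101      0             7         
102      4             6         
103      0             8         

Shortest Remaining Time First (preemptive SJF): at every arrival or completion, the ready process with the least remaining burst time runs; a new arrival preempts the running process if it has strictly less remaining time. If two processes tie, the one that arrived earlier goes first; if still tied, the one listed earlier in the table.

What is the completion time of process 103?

22

Schedule: | 101 0-4 | 100 4-5 | 101 5-8 | 102 8-14 | 103 14-22 |
Completion: 100=5  101=8  102=14  103=22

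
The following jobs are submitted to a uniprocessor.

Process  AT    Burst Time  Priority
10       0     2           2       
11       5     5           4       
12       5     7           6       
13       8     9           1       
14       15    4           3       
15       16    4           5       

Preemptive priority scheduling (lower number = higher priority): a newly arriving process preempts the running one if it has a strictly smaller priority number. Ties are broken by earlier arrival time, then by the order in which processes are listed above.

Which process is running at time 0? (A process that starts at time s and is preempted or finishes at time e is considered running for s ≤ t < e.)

10

Schedule: | 10 0-2 | idle 2-5 | 11 5-8 | 13 8-17 | 14 17-21 | 11 21-23 | 15 23-27 | 12 27-34 |
Completion: 10=2  11=23  12=34  13=17  14=21  15=27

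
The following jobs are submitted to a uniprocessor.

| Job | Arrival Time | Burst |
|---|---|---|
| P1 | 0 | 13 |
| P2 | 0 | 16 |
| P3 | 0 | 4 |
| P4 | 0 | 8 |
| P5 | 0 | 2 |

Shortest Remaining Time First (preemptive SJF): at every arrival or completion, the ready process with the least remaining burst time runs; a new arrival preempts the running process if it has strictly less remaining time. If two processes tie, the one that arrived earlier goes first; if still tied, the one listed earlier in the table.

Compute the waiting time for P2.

Gantt: | P5 0-2 | P3 2-6 | P4 6-14 | P1 14-27 | P2 27-43 |
Completion: P1=27  P2=43  P3=6  P4=14  P5=2
Waiting(P2) = turnaround − burst = 43 − 16 = 27

27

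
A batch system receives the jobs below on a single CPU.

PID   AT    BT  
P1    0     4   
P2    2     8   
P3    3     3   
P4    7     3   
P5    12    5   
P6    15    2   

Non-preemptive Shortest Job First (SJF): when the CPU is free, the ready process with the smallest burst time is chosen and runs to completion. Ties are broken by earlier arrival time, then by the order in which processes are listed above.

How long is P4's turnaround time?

Schedule: | P1 0-4 | P3 4-7 | P4 7-10 | P2 10-18 | P6 18-20 | P5 20-25 |
Completion: P1=4  P2=18  P3=7  P4=10  P5=25  P6=20
Turnaround(P4) = completion − arrival = 10 − 7 = 3

3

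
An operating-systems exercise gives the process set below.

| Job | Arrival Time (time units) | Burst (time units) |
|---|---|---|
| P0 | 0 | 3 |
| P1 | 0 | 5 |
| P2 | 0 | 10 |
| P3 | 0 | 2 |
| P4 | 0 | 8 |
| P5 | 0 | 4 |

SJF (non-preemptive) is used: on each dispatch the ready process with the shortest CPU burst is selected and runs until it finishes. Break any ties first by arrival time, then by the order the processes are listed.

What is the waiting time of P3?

0

Timeline: | P3 0-2 | P0 2-5 | P5 5-9 | P1 9-14 | P4 14-22 | P2 22-32 |
Completion: P0=5  P1=14  P2=32  P3=2  P4=22  P5=9
Waiting(P3) = turnaround − burst = 2 − 2 = 0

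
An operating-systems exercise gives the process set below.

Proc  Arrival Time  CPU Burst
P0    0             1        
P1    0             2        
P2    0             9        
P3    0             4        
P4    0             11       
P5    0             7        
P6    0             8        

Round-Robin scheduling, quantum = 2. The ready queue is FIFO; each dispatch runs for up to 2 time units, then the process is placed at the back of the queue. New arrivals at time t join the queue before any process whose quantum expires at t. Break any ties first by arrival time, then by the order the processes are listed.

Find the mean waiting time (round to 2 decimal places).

19.14

Schedule: | P0 0-1 | P1 1-3 | P2 3-5 | P3 5-7 | P4 7-9 | P5 9-11 | P6 11-13 | P2 13-15 | P3 15-17 | P4 17-19 | P5 19-21 | P6 21-23 | P2 23-25 | P4 25-27 | P5 27-29 | P6 29-31 | P2 31-33 | P4 33-35 | P5 35-36 | P6 36-38 | P2 38-39 | P4 39-42 |
Completion: P0=1  P1=3  P2=39  P3=17  P4=42  P5=36  P6=38
Waiting times: P0=0, P1=1, P2=30, P3=13, P4=31, P5=29, P6=30
Average waiting = (0+1+30+13+31+29+30) / 7 = 134/7 = 19.14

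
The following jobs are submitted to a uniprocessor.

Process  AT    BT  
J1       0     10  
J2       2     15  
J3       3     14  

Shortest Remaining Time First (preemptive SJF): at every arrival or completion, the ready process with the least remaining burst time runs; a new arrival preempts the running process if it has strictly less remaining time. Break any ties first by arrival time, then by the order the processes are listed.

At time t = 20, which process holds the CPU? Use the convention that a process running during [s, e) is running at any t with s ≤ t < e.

Schedule: | J1 0-10 | J3 10-24 | J2 24-39 |
Completion: J1=10  J2=39  J3=24

J3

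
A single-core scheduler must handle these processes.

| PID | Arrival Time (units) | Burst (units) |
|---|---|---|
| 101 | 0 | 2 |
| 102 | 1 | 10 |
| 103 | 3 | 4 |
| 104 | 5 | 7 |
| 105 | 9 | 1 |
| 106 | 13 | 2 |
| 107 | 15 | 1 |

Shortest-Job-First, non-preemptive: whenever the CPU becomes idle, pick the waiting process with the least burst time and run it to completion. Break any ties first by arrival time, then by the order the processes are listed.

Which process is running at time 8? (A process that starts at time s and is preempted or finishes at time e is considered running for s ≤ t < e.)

Schedule: | 101 0-2 | 102 2-12 | 105 12-13 | 106 13-15 | 107 15-16 | 103 16-20 | 104 20-27 |
Completion: 101=2  102=12  103=20  104=27  105=13  106=15  107=16

102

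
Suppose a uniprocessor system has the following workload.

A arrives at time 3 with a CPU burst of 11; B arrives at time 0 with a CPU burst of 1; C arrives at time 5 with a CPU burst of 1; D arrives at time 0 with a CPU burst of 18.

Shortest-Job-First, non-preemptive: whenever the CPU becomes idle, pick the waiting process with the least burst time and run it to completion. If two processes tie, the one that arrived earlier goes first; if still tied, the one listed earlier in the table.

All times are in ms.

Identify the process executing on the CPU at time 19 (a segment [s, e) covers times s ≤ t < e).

C

Gantt: | B 0-1 | D 1-19 | C 19-20 | A 20-31 |
Completion: A=31  B=1  C=20  D=19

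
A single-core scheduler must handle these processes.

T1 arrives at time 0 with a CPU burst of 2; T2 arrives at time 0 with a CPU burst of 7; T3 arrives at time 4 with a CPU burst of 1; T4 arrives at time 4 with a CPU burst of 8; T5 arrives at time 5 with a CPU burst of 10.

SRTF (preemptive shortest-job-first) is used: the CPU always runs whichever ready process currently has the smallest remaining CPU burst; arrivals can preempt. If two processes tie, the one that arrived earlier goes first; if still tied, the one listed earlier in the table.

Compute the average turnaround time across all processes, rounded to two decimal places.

10.00

Timeline: | T1 0-2 | T2 2-4 | T3 4-5 | T2 5-10 | T4 10-18 | T5 18-28 |
Completion: T1=2  T2=10  T3=5  T4=18  T5=28
Turnaround (C−A): T1=2  T2=10  T3=1  T4=14  T5=23
Turnaround times: T1=2, T2=10, T3=1, T4=14, T5=23
Average turnaround = (2+10+1+14+23) / 5 = 50/5 = 10.00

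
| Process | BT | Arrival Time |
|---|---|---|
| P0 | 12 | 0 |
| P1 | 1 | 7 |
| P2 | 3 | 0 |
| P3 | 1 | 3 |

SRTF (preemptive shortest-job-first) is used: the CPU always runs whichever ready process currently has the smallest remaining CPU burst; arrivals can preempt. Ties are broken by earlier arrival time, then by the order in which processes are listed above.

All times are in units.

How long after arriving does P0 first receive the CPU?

4

Timeline: | P2 0-3 | P3 3-4 | P0 4-7 | P1 7-8 | P0 8-17 |
Completion: P0=17  P1=8  P2=3  P3=4
Turnaround (C−A): P0=17  P1=1  P2=3  P3=1
Response(P0) = first start − arrival = 4 − 0 = 4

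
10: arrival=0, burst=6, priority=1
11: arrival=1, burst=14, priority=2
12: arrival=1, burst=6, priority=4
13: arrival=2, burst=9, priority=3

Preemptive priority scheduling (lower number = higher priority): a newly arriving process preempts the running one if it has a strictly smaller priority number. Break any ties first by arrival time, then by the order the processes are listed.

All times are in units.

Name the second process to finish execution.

11

Timeline: | 10 0-6 | 11 6-20 | 13 20-29 | 12 29-35 |
Completion: 10=6  11=20  12=35  13=29
Turnaround (C−A): 10=6  11=19  12=34  13=27
Finish order: 10 → 11 → 13 → 12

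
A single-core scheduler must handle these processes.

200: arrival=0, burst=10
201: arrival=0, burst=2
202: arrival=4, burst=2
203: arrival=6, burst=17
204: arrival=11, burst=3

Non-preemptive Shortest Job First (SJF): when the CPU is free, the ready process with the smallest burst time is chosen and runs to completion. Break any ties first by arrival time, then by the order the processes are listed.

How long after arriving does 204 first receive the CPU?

3

Schedule: | 201 0-2 | 200 2-12 | 202 12-14 | 204 14-17 | 203 17-34 |
Completion: 200=12  201=2  202=14  203=34  204=17
Turnaround (C−A): 200=12  201=2  202=10  203=28  204=6
Response(204) = first start − arrival = 14 − 11 = 3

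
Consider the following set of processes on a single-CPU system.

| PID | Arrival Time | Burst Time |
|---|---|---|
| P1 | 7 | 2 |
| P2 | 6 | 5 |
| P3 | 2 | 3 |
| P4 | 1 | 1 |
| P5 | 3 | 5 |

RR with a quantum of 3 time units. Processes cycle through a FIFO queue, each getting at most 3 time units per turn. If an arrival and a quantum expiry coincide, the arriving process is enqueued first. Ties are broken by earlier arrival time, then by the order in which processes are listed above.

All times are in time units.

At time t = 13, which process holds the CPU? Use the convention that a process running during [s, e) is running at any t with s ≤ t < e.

P5

Schedule: | idle 0-1 | P4 1-2 | P3 2-5 | P5 5-8 | P2 8-11 | P1 11-13 | P5 13-15 | P2 15-17 |
Completion: P1=13  P2=17  P3=5  P4=2  P5=15
Turnaround (C−A): P1=6  P2=11  P3=3  P4=1  P5=12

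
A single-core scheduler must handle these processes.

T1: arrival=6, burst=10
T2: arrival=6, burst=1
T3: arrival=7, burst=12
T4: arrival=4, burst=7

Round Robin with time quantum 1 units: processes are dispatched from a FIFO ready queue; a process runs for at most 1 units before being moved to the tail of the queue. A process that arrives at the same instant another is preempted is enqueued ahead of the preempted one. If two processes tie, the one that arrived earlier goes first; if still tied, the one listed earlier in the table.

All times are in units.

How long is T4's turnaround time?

17

Timeline: | idle 0-4 | T4 4-6 | T1 6-7 | T2 7-8 | T4 8-9 | T3 9-10 | T1 10-11 | T4 11-12 | T3 12-13 | T1 13-14 | T4 14-15 | T3 15-16 | T1 16-17 | T4 17-18 | T3 18-19 | T1 19-20 | T4 20-21 | T3 21-22 | T1 22-23 | T3 23-24 | T1 24-25 | T3 25-26 | T1 26-27 | T3 27-28 | T1 28-29 | T3 29-30 | T1 30-31 | T3 31-34 |
Completion: T1=31  T2=8  T3=34  T4=21
Turnaround (C−A): T1=25  T2=2  T3=27  T4=17
Turnaround(T4) = completion − arrival = 21 − 4 = 17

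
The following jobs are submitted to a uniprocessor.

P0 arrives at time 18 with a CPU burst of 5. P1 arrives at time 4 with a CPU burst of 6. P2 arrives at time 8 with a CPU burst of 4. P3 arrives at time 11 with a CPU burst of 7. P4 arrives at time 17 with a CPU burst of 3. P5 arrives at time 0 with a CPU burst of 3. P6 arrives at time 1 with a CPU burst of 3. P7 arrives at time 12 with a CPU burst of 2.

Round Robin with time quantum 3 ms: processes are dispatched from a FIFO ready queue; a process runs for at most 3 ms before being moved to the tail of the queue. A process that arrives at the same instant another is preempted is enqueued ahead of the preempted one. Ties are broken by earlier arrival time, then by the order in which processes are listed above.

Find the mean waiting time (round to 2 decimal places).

6.25

Timeline: | P5 0-3 | P6 3-6 | P1 6-9 | P2 9-12 | P1 12-15 | P3 15-18 | P7 18-20 | P2 20-21 | P4 21-24 | P0 24-27 | P3 27-30 | P0 30-32 | P3 32-33 |
Completion: P0=32  P1=15  P2=21  P3=33  P4=24  P5=3  P6=6  P7=20
Turnaround (C−A): P0=14  P1=11  P2=13  P3=22  P4=7  P5=3  P6=5  P7=8
Waiting times: P0=9, P1=5, P2=9, P3=15, P4=4, P5=0, P6=2, P7=6
Average waiting = (9+5+9+15+4+0+2+6) / 8 = 50/8 = 6.25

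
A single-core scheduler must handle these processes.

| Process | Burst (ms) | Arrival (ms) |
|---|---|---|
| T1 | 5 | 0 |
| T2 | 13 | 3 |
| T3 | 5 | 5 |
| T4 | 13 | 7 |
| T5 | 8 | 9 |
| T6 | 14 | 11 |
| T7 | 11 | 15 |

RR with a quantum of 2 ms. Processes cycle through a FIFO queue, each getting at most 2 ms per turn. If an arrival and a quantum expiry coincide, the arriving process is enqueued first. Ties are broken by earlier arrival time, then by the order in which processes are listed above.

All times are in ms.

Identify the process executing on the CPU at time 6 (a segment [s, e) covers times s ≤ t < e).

T1

Gantt: | T1 0-4 | T2 4-6 | T1 6-7 | T3 7-9 | T2 9-11 | T4 11-13 | T5 13-15 | T3 15-17 | T6 17-19 | T2 19-21 | T4 21-23 | T7 23-25 | T5 25-27 | T3 27-28 | T6 28-30 | T2 30-32 | T4 32-34 | T7 34-36 | T5 36-38 | T6 38-40 | T2 40-42 | T4 42-44 | T7 44-46 | T5 46-48 | T6 48-50 | T2 50-52 | T4 52-54 | T7 54-56 | T6 56-58 | T2 58-59 | T4 59-61 | T7 61-63 | T6 63-65 | T4 65-66 | T7 66-67 | T6 67-69 |
Completion: T1=7  T2=59  T3=28  T4=66  T5=48  T6=69  T7=67
Turnaround (C−A): T1=7  T2=56  T3=23  T4=59  T5=39  T6=58  T7=52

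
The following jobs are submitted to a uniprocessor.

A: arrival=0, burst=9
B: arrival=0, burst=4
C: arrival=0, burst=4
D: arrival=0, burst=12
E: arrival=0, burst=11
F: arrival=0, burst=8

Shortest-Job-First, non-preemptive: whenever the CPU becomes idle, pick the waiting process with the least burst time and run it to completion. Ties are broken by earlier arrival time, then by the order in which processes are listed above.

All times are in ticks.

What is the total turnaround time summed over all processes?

137

Gantt: | B 0-4 | C 4-8 | F 8-16 | A 16-25 | E 25-36 | D 36-48 |
Completion: A=25  B=4  C=8  D=48  E=36  F=16
Turnaround (C−A): A=25  B=4  C=8  D=48  E=36  F=16
Turnaround = completion − arrival: A=25, B=4, C=8, D=48, E=36, F=16
Total turnaround = 25 + 4 + 8 + 48 + 36 + 16 = 137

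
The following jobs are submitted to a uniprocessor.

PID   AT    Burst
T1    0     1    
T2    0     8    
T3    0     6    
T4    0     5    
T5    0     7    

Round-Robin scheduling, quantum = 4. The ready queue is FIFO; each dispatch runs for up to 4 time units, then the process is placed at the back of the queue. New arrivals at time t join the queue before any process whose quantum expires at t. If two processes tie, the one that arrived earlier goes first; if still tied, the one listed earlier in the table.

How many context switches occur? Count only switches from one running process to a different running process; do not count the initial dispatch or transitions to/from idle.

8

Timeline: | T1 0-1 | T2 1-5 | T3 5-9 | T4 9-13 | T5 13-17 | T2 17-21 | T3 21-23 | T4 23-24 | T5 24-27 |
Completion: T1=1  T2=21  T3=23  T4=24  T5=27
Turnaround (C−A): T1=1  T2=21  T3=23  T4=24  T5=27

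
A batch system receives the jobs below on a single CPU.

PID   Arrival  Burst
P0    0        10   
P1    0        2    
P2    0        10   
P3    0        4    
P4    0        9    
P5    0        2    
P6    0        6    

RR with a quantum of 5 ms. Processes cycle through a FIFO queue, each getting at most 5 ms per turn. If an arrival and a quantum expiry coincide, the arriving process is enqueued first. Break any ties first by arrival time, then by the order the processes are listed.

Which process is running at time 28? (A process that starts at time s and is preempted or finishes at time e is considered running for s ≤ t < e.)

Gantt: | P0 0-5 | P1 5-7 | P2 7-12 | P3 12-16 | P4 16-21 | P5 21-23 | P6 23-28 | P0 28-33 | P2 33-38 | P4 38-42 | P6 42-43 |
Completion: P0=33  P1=7  P2=38  P3=16  P4=42  P5=23  P6=43
Turnaround (C−A): P0=33  P1=7  P2=38  P3=16  P4=42  P5=23  P6=43

P0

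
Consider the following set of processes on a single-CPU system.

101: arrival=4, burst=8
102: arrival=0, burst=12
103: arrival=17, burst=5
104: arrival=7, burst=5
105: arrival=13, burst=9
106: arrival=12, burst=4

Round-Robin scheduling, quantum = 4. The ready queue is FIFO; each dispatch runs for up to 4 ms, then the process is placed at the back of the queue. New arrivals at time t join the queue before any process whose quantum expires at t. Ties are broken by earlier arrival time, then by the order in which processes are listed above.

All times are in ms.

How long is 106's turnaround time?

12

Timeline: | 102 0-4 | 101 4-8 | 102 8-12 | 104 12-16 | 101 16-20 | 106 20-24 | 102 24-28 | 105 28-32 | 104 32-33 | 103 33-37 | 105 37-41 | 103 41-42 | 105 42-43 |
Completion: 101=20  102=28  103=42  104=33  105=43  106=24
Turnaround (C−A): 101=16  102=28  103=25  104=26  105=30  106=12
Turnaround(106) = completion − arrival = 24 − 12 = 12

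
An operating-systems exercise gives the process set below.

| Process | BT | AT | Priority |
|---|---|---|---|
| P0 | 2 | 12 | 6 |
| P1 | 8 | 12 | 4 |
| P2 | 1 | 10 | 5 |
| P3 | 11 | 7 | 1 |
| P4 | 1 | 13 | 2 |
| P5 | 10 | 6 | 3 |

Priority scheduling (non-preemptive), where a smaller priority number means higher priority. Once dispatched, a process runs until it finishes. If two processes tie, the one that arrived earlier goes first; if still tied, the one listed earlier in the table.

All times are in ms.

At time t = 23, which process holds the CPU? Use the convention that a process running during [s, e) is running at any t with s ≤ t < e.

P3

Timeline: | idle 0-6 | P5 6-16 | P3 16-27 | P4 27-28 | P1 28-36 | P2 36-37 | P0 37-39 |
Completion: P0=39  P1=36  P2=37  P3=27  P4=28  P5=16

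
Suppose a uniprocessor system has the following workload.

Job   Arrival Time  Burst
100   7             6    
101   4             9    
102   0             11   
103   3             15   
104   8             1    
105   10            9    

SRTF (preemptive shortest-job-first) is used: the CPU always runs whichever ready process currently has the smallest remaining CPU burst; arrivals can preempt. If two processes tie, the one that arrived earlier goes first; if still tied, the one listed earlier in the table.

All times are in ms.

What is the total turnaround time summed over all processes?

Gantt: | 102 0-8 | 104 8-9 | 102 9-12 | 100 12-18 | 101 18-27 | 105 27-36 | 103 36-51 |
Completion: 100=18  101=27  102=12  103=51  104=9  105=36
Turnaround = completion − arrival: 100=11, 101=23, 102=12, 103=48, 104=1, 105=26
Total turnaround = 11 + 23 + 12 + 48 + 1 + 26 = 121

121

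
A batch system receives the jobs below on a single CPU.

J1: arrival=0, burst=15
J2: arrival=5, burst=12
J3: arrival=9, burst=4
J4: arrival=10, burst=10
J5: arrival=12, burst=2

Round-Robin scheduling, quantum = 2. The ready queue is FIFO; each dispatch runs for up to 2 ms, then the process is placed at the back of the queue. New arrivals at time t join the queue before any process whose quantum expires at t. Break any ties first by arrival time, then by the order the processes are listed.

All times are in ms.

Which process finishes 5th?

Schedule: | J1 0-6 | J2 6-8 | J1 8-10 | J2 10-12 | J3 12-14 | J4 14-16 | J1 16-18 | J5 18-20 | J2 20-22 | J3 22-24 | J4 24-26 | J1 26-28 | J2 28-30 | J4 30-32 | J1 32-34 | J2 34-36 | J4 36-38 | J1 38-39 | J2 39-41 | J4 41-43 |
Completion: J1=39  J2=41  J3=24  J4=43  J5=20
Turnaround (C−A): J1=39  J2=36  J3=15  J4=33  J5=8
Finish order: J5 → J3 → J1 → J2 → J4

J4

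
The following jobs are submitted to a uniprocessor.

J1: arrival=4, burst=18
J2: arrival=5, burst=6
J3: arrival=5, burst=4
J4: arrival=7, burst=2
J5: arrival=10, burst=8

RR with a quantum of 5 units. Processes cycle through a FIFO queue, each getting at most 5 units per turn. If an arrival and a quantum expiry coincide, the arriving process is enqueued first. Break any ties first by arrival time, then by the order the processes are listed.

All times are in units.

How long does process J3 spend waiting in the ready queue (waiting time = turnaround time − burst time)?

9

Timeline: | idle 0-4 | J1 4-9 | J2 9-14 | J3 14-18 | J4 18-20 | J1 20-25 | J5 25-30 | J2 30-31 | J1 31-36 | J5 36-39 | J1 39-42 |
Completion: J1=42  J2=31  J3=18  J4=20  J5=39
Turnaround (C−A): J1=38  J2=26  J3=13  J4=13  J5=29
Waiting(J3) = turnaround − burst = 13 − 4 = 9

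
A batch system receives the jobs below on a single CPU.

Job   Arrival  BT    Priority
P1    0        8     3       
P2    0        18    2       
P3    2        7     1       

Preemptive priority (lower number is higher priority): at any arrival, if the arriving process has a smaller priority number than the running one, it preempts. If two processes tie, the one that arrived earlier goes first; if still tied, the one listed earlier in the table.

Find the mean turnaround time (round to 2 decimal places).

Schedule: | P2 0-2 | P3 2-9 | P2 9-25 | P1 25-33 |
Completion: P1=33  P2=25  P3=9
Turnaround (C−A): P1=33  P2=25  P3=7
Turnaround times: P1=33, P2=25, P3=7
Average turnaround = (33+25+7) / 3 = 65/3 = 21.67

21.67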